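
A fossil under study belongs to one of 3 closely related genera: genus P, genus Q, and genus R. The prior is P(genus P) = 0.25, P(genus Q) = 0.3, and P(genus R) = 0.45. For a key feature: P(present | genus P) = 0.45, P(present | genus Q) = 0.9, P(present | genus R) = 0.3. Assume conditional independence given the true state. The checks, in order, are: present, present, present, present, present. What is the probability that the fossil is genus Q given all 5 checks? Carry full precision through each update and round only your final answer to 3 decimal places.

0.969

Each posterior becomes the prior for the next update.
After 'present': normaliser = 0.45·0.2500 + 0.9·0.3000 + 0.3·0.4500; P(genus P) ≈ 0.2174, P(genus Q) ≈ 0.5217, P(genus R) ≈ 0.2609
After 'present': normaliser = 0.45·0.2174 + 0.9·0.5217 + 0.3·0.2609; P(genus P) ≈ 0.1515, P(genus Q) ≈ 0.7273, P(genus R) ≈ 0.1212
After 'present': normaliser = 0.45·0.1515 + 0.9·0.7273 + 0.3·0.1212; P(genus P) ≈ 0.0898, P(genus Q) ≈ 0.8623, P(genus R) ≈ 0.0479
After 'present': normaliser = 0.45·0.0898 + 0.9·0.8623 + 0.3·0.0479; P(genus P) ≈ 0.0486, P(genus Q) ≈ 0.9341, P(genus R) ≈ 0.0173
After 'present': normaliser = 0.45·0.0486 + 0.9·0.9341 + 0.3·0.0173; P(genus P) ≈ 0.0252, P(genus Q) ≈ 0.9688, P(genus R) ≈ 0.0060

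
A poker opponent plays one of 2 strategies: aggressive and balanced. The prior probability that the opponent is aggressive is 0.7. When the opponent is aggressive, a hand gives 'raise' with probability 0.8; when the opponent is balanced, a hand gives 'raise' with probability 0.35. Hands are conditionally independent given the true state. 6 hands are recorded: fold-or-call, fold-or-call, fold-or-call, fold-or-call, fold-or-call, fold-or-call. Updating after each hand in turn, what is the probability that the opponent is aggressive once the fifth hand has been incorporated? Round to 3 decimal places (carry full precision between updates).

0.006

After 'fold-or-call': P(aggressive) = 0.2·0.7000 / (0.2·0.7000 + 0.65·0.3000) ≈ 0.4179
After 'fold-or-call': P(aggressive) = 0.2·0.4179 / (0.2·0.4179 + 0.65·0.5821) ≈ 0.1809
After 'fold-or-call': P(aggressive) = 0.2·0.1809 / (0.2·0.1809 + 0.65·0.8191) ≈ 0.0636
After 'fold-or-call': P(aggressive) = 0.2·0.0636 / (0.2·0.0636 + 0.65·0.9364) ≈ 0.0205
After 'fold-or-call': P(aggressive) = 0.2·0.0205 / (0.2·0.0205 + 0.65·0.9795) ≈ 0.0064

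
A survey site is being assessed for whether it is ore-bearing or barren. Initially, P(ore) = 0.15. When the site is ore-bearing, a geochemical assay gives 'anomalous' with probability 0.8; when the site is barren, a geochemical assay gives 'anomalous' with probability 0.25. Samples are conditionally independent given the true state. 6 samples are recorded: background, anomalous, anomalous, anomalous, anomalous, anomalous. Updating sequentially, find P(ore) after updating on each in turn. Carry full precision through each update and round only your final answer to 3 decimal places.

After 'background': P(ore) = 0.2·0.1500 / (0.2·0.1500 + 0.75·0.8500) ≈ 0.0449
After 'anomalous': P(ore) = 0.8·0.0449 / (0.8·0.0449 + 0.25·0.9551) ≈ 0.1309
After 'anomalous': P(ore) = 0.8·0.1309 / (0.8·0.1309 + 0.25·0.8691) ≈ 0.3252
After 'anomalous': P(ore) = 0.8·0.3252 / (0.8·0.3252 + 0.25·0.6748) ≈ 0.6066
After 'anomalous': P(ore) = 0.8·0.6066 / (0.8·0.6066 + 0.25·0.3934) ≈ 0.8315
After 'anomalous': P(ore) = 0.8·0.8315 / (0.8·0.8315 + 0.25·0.1685) ≈ 0.9404

0.940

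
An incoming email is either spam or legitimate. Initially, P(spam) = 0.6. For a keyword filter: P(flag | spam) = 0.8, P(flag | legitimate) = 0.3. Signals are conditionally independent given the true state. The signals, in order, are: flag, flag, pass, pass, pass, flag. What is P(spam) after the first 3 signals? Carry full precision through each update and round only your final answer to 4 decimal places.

Each posterior becomes the prior for the next update.
After 'flag': P(spam) = 0.8·0.6000 / (0.8·0.6000 + 0.3·0.4000) ≈ 0.8000
After 'flag': P(spam) = 0.8·0.8000 / (0.8·0.8000 + 0.3·0.2000) ≈ 0.9143
After 'pass': P(spam) = 0.2·0.9143 / (0.2·0.9143 + 0.7·0.0857) ≈ 0.7529

0.7529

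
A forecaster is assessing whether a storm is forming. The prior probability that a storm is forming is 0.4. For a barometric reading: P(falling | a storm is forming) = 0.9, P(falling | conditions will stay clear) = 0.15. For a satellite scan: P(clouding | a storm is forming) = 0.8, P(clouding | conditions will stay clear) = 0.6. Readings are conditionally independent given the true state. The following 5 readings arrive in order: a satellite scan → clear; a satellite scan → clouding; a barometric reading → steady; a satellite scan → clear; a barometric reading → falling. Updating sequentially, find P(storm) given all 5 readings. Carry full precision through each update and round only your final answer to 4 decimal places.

0.1356

After a satellite scan='clear': P(storm) = 0.2·0.4000 / (0.2·0.4000 + 0.4·0.6000) ≈ 0.2500
After a satellite scan='clouding': P(storm) = 0.8·0.2500 / (0.8·0.2500 + 0.6·0.7500) ≈ 0.3077
After a barometric reading='steady': P(storm) = 0.1·0.3077 / (0.1·0.3077 + 0.85·0.6923) ≈ 0.0497
After a satellite scan='clear': P(storm) = 0.2·0.0497 / (0.2·0.0497 + 0.4·0.9503) ≈ 0.0255
After a barometric reading='falling': P(storm) = 0.9·0.0255 / (0.9·0.0255 + 0.15·0.9745) ≈ 0.1356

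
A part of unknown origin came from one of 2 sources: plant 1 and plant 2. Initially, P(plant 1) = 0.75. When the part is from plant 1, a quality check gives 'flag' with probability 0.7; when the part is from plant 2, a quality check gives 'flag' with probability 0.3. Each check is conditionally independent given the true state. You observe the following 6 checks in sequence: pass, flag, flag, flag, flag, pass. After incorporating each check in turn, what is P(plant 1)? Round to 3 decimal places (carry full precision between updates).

Each posterior becomes the prior for the next update.
After 'pass': P(plant 1) = 0.3·0.7500 / (0.3·0.7500 + 0.7·0.2500) ≈ 0.5625
After 'flag': P(plant 1) = 0.7·0.5625 / (0.7·0.5625 + 0.3·0.4375) ≈ 0.7500
After 'flag': P(plant 1) = 0.7·0.7500 / (0.7·0.7500 + 0.3·0.2500) ≈ 0.8750
After 'flag': P(plant 1) = 0.7·0.8750 / (0.7·0.8750 + 0.3·0.1250) ≈ 0.9423
After 'flag': P(plant 1) = 0.7·0.9423 / (0.7·0.9423 + 0.3·0.0577) ≈ 0.9744
After 'pass': P(plant 1) = 0.3·0.9744 / (0.3·0.9744 + 0.7·0.0256) ≈ 0.9423

0.942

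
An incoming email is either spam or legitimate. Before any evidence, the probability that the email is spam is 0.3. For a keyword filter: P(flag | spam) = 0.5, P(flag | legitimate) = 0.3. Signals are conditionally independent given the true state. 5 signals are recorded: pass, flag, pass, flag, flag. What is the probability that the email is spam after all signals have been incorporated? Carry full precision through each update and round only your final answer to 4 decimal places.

0.5031

After 'pass': P(spam) = 0.5·0.3000 / (0.5·0.3000 + 0.7·0.7000) ≈ 0.2344
After 'flag': P(spam) = 0.5·0.2344 / (0.5·0.2344 + 0.3·0.7656) ≈ 0.3378
After 'pass': P(spam) = 0.5·0.3378 / (0.5·0.3378 + 0.7·0.6622) ≈ 0.2671
After 'flag': P(spam) = 0.5·0.2671 / (0.5·0.2671 + 0.3·0.7329) ≈ 0.3779
After 'flag': P(spam) = 0.5·0.3779 / (0.5·0.3779 + 0.3·0.6221) ≈ 0.5031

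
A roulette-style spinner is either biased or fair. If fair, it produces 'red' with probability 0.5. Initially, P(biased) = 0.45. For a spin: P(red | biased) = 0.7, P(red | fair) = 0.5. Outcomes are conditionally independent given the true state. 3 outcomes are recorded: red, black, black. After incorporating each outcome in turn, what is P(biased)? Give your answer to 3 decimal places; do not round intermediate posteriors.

After 'red': P(biased) = 0.7·0.4500 / (0.7·0.4500 + 0.5·0.5500) ≈ 0.5339
After 'black': P(biased) = 0.3·0.5339 / (0.3·0.5339 + 0.5·0.4661) ≈ 0.4073
After 'black': P(biased) = 0.3·0.4073 / (0.3·0.4073 + 0.5·0.5927) ≈ 0.2920

0.292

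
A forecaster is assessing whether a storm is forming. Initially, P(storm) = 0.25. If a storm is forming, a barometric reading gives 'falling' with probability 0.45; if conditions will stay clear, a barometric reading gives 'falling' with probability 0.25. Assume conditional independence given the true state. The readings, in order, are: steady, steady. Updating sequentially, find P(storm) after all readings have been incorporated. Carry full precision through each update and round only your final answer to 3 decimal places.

0.152

After 'steady': P(storm) = 0.55·0.2500 / (0.55·0.2500 + 0.75·0.7500) ≈ 0.1964
After 'steady': P(storm) = 0.55·0.1964 / (0.55·0.1964 + 0.75·0.8036) ≈ 0.1520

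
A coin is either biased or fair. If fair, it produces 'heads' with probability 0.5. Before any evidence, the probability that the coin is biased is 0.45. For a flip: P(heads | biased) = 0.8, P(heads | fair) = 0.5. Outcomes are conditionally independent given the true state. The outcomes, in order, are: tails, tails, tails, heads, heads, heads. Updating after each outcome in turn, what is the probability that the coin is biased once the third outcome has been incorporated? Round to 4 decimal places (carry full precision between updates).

After 'tails': P(biased) = 0.2·0.4500 / (0.2·0.4500 + 0.5·0.5500) ≈ 0.2466
After 'tails': P(biased) = 0.2·0.2466 / (0.2·0.2466 + 0.5·0.7534) ≈ 0.1158
After 'tails': P(biased) = 0.2·0.1158 / (0.2·0.1158 + 0.5·0.8842) ≈ 0.0498

0.0498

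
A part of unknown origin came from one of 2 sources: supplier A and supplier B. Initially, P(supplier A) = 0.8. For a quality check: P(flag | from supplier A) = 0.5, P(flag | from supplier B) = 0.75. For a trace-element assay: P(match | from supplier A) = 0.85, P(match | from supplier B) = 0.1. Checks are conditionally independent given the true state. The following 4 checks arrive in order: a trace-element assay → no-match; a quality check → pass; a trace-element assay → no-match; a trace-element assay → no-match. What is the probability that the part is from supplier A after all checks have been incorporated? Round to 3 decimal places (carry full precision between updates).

After a trace-element assay='no-match': P(supplier A) = 0.15·0.8000 / (0.15·0.8000 + 0.9·0.2000) ≈ 0.4000
After a quality check='pass': P(supplier A) = 0.5·0.4000 / (0.5·0.4000 + 0.25·0.6000) ≈ 0.5714
After a trace-element assay='no-match': P(supplier A) = 0.15·0.5714 / (0.15·0.5714 + 0.9·0.4286) ≈ 0.1818
After a trace-element assay='no-match': P(supplier A) = 0.15·0.1818 / (0.15·0.1818 + 0.9·0.8182) ≈ 0.0357

0.036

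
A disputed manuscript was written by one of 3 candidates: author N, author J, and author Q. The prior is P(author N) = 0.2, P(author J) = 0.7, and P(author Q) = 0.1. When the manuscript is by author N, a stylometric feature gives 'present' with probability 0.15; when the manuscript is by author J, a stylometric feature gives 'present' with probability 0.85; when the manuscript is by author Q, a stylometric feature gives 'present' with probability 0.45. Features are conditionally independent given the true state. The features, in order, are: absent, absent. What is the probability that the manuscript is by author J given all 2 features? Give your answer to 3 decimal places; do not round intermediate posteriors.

After 'absent': normaliser = 0.85·0.2000 + 0.15·0.7000 + 0.55·0.1000; P(author N) ≈ 0.5152, P(author J) ≈ 0.3182, P(author Q) ≈ 0.1667
After 'absent': normaliser = 0.85·0.5152 + 0.15·0.3182 + 0.55·0.1667; P(author N) ≈ 0.7585, P(author J) ≈ 0.0827, P(author Q) ≈ 0.1588

0.083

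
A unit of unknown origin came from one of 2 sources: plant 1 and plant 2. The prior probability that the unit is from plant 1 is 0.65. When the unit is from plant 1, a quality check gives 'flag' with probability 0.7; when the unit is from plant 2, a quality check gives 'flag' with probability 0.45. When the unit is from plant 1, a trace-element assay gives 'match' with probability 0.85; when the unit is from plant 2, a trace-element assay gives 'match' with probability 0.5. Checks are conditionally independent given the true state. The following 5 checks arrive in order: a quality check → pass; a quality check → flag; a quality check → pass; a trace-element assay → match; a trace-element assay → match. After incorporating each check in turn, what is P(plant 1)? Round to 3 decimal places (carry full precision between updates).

After a quality check='pass': P(plant 1) = 0.3·0.6500 / (0.3·0.6500 + 0.55·0.3500) ≈ 0.5032
After a quality check='flag': P(plant 1) = 0.7·0.5032 / (0.7·0.5032 + 0.45·0.4968) ≈ 0.6118
After a quality check='pass': P(plant 1) = 0.3·0.6118 / (0.3·0.6118 + 0.55·0.3882) ≈ 0.4622
After a trace-element assay='match': P(plant 1) = 0.85·0.4622 / (0.85·0.4622 + 0.5·0.5378) ≈ 0.5937
After a trace-element assay='match': P(plant 1) = 0.85·0.5937 / (0.85·0.5937 + 0.5·0.4063) ≈ 0.7130

0.713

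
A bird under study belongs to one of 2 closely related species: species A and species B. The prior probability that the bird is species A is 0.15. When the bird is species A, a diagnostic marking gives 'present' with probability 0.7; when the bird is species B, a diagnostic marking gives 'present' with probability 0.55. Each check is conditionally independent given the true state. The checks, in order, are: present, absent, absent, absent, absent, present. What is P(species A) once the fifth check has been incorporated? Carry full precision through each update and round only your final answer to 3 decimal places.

Each posterior becomes the prior for the next update.
After 'present': P(species A) = 0.7·0.1500 / (0.7·0.1500 + 0.55·0.8500) ≈ 0.1834
After 'absent': P(species A) = 0.3·0.1834 / (0.3·0.1834 + 0.45·0.8166) ≈ 0.1302
After 'absent': P(species A) = 0.3·0.1302 / (0.3·0.1302 + 0.45·0.8698) ≈ 0.0908
After 'absent': P(species A) = 0.3·0.0908 / (0.3·0.0908 + 0.45·0.9092) ≈ 0.0624
After 'absent': P(species A) = 0.3·0.0624 / (0.3·0.0624 + 0.45·0.9376) ≈ 0.0425

0.042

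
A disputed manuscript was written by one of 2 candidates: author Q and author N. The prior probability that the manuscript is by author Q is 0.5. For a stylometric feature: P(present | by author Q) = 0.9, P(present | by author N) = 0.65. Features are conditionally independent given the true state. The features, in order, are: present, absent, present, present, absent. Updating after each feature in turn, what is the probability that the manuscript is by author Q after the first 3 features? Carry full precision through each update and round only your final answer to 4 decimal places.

0.3539

Each posterior becomes the prior for the next update.
After 'present': P(author Q) = 0.9·0.5000 / (0.9·0.5000 + 0.65·0.5000) ≈ 0.5806
After 'absent': P(author Q) = 0.1·0.5806 / (0.1·0.5806 + 0.35·0.4194) ≈ 0.2835
After 'present': P(author Q) = 0.9·0.2835 / (0.9·0.2835 + 0.65·0.7165) ≈ 0.3539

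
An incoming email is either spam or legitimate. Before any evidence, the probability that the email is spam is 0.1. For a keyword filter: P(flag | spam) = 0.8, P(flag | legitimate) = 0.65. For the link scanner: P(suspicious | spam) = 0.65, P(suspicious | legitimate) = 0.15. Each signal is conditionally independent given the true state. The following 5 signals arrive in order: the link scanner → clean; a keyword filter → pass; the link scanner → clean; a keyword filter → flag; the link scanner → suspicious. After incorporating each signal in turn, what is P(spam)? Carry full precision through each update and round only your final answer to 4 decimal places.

After the link scanner='clean': P(spam) = 0.35·0.1000 / (0.35·0.1000 + 0.85·0.9000) ≈ 0.0437
After a keyword filter='pass': P(spam) = 0.2·0.0437 / (0.2·0.0437 + 0.35·0.9563) ≈ 0.0255
After the link scanner='clean': P(spam) = 0.35·0.0255 / (0.35·0.0255 + 0.85·0.9745) ≈ 0.0107
After a keyword filter='flag': P(spam) = 0.8·0.0107 / (0.8·0.0107 + 0.65·0.9893) ≈ 0.0131
After the link scanner='suspicious': P(spam) = 0.65·0.0131 / (0.65·0.0131 + 0.15·0.9869) ≈ 0.0543

0.0543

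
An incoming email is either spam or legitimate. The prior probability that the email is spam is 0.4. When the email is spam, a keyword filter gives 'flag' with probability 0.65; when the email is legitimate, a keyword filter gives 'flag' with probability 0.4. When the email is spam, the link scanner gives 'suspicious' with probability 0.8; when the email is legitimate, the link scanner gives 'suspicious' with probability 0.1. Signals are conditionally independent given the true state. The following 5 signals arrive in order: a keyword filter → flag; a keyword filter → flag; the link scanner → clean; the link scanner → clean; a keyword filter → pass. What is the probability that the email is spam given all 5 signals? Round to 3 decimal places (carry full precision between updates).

0.048

Apply Bayes' rule sequentially, carrying P(spam) forward.
After a keyword filter='flag': P(spam) = 0.65·0.4000 / (0.65·0.4000 + 0.4·0.6000) ≈ 0.5200
After a keyword filter='flag': P(spam) = 0.65·0.5200 / (0.65·0.5200 + 0.4·0.4800) ≈ 0.6377
After the link scanner='clean': P(spam) = 0.2·0.6377 / (0.2·0.6377 + 0.9·0.3623) ≈ 0.2812
After the link scanner='clean': P(spam) = 0.2·0.2812 / (0.2·0.2812 + 0.9·0.7188) ≈ 0.0800
After a keyword filter='pass': P(spam) = 0.35·0.0800 / (0.35·0.0800 + 0.6·0.9200) ≈ 0.0483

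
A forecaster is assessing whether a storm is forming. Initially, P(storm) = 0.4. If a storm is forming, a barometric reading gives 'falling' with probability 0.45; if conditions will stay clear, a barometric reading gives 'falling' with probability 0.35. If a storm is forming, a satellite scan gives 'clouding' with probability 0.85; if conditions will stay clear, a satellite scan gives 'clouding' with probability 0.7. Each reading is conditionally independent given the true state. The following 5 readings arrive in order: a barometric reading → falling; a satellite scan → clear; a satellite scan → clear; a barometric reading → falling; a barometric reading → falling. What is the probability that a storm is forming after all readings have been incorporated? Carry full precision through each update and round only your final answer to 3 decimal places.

After a barometric reading='falling': P(storm) = 0.45·0.4000 / (0.45·0.4000 + 0.35·0.6000) ≈ 0.4615
After a satellite scan='clear': P(storm) = 0.15·0.4615 / (0.15·0.4615 + 0.3·0.5385) ≈ 0.3000
After a satellite scan='clear': P(storm) = 0.15·0.3000 / (0.15·0.3000 + 0.3·0.7000) ≈ 0.1765
After a barometric reading='falling': P(storm) = 0.45·0.1765 / (0.45·0.1765 + 0.35·0.8235) ≈ 0.2160
After a barometric reading='falling': P(storm) = 0.45·0.2160 / (0.45·0.2160 + 0.35·0.7840) ≈ 0.2616

0.262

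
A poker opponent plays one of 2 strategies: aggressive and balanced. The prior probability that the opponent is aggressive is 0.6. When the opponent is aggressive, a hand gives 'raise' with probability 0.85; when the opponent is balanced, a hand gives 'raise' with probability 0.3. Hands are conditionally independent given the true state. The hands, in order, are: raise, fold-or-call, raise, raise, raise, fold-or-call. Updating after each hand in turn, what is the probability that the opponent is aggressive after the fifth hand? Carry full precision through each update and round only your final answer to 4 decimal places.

0.9539

After 'raise': P(aggressive) = 0.85·0.6000 / (0.85·0.6000 + 0.3·0.4000) ≈ 0.8095
After 'fold-or-call': P(aggressive) = 0.15·0.8095 / (0.15·0.8095 + 0.7·0.1905) ≈ 0.4766
After 'raise': P(aggressive) = 0.85·0.4766 / (0.85·0.4766 + 0.3·0.5234) ≈ 0.7207
After 'raise': P(aggressive) = 0.85·0.7207 / (0.85·0.7207 + 0.3·0.2793) ≈ 0.8797
After 'raise': P(aggressive) = 0.85·0.8797 / (0.85·0.8797 + 0.3·0.1203) ≈ 0.9539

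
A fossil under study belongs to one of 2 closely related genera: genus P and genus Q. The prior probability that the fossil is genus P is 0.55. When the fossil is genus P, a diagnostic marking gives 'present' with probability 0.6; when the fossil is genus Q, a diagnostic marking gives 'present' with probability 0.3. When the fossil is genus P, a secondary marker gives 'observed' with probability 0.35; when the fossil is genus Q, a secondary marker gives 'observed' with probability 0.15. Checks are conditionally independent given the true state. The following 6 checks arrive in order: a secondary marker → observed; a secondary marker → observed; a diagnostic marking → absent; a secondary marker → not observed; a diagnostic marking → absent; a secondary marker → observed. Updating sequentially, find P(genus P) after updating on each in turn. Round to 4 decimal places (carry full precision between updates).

0.7950

After a secondary marker='observed': P(genus P) = 0.35·0.5500 / (0.35·0.5500 + 0.15·0.4500) ≈ 0.7404
After a secondary marker='observed': P(genus P) = 0.35·0.7404 / (0.35·0.7404 + 0.15·0.2596) ≈ 0.8694
After a diagnostic marking='absent': P(genus P) = 0.4·0.8694 / (0.4·0.8694 + 0.7·0.1306) ≈ 0.7918
After a secondary marker='not observed': P(genus P) = 0.65·0.7918 / (0.65·0.7918 + 0.85·0.2082) ≈ 0.7441
After a diagnostic marking='absent': P(genus P) = 0.4·0.7441 / (0.4·0.7441 + 0.7·0.2559) ≈ 0.6243
After a secondary marker='observed': P(genus P) = 0.35·0.6243 / (0.35·0.6243 + 0.15·0.3757) ≈ 0.7950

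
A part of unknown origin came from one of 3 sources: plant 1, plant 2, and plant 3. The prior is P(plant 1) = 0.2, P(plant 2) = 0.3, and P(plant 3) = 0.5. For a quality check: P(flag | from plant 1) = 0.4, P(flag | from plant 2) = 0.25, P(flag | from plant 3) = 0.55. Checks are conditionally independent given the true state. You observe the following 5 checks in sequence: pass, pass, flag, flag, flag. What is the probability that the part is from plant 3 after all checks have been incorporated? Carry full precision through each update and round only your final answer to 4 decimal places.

0.6993

Each posterior becomes the prior for the next update.
After 'pass': normaliser = 0.6·0.2000 + 0.75·0.3000 + 0.45·0.5000; P(plant 1) ≈ 0.2105, P(plant 2) ≈ 0.3947, P(plant 3) ≈ 0.3947
After 'pass': normaliser = 0.6·0.2105 + 0.75·0.3947 + 0.45·0.3947; P(plant 1) ≈ 0.2105, P(plant 2) ≈ 0.4934, P(plant 3) ≈ 0.2961
After 'flag': normaliser = 0.4·0.2105 + 0.25·0.4934 + 0.55·0.2961; P(plant 1) ≈ 0.2274, P(plant 2) ≈ 0.3330, P(plant 3) ≈ 0.4396
After 'flag': normaliser = 0.4·0.2274 + 0.25·0.3330 + 0.55·0.4396; P(plant 1) ≈ 0.2186, P(plant 2) ≈ 0.2001, P(plant 3) ≈ 0.5812
After 'flag': normaliser = 0.4·0.2186 + 0.25·0.2001 + 0.55·0.5812; P(plant 1) ≈ 0.1913, P(plant 2) ≈ 0.1095, P(plant 3) ≈ 0.6993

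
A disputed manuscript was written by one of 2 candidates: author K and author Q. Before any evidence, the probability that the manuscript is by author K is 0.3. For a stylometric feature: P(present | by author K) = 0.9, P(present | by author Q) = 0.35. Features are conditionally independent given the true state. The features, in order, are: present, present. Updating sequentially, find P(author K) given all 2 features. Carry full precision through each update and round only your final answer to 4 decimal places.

Each posterior becomes the prior for the next update.
After 'present': P(author K) = 0.9·0.3000 / (0.9·0.3000 + 0.35·0.7000) ≈ 0.5243
After 'present': P(author K) = 0.9·0.5243 / (0.9·0.5243 + 0.35·0.4757) ≈ 0.7392

0.7392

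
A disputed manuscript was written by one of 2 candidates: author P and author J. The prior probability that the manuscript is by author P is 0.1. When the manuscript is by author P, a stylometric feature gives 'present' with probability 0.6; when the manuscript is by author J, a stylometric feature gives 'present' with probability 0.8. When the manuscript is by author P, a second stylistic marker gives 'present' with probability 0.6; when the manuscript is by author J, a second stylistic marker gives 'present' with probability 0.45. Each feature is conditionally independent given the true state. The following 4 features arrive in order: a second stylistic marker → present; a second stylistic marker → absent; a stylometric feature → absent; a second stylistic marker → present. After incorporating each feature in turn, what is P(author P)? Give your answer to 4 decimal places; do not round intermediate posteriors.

0.2232

After a second stylistic marker='present': P(author P) = 0.6·0.1000 / (0.6·0.1000 + 0.45·0.9000) ≈ 0.1290
After a second stylistic marker='absent': P(author P) = 0.4·0.1290 / (0.4·0.1290 + 0.55·0.8710) ≈ 0.0973
After a stylometric feature='absent': P(author P) = 0.4·0.0973 / (0.4·0.0973 + 0.2·0.9027) ≈ 0.1773
After a second stylistic marker='present': P(author P) = 0.6·0.1773 / (0.6·0.1773 + 0.45·0.8227) ≈ 0.2232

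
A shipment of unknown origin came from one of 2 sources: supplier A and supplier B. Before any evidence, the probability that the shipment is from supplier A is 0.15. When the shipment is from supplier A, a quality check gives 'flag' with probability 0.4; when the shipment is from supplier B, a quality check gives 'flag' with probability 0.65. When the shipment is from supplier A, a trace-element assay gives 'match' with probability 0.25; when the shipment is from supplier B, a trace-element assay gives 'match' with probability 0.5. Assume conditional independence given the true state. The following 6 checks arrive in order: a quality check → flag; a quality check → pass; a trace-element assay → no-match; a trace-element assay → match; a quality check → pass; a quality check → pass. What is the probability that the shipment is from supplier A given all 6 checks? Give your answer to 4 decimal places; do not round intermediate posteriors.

Each posterior becomes the prior for the next update.
After a quality check='flag': P(supplier A) = 0.4·0.1500 / (0.4·0.1500 + 0.65·0.8500) ≈ 0.0980
After a quality check='pass': P(supplier A) = 0.6·0.0980 / (0.6·0.0980 + 0.35·0.9020) ≈ 0.1569
After a trace-element assay='no-match': P(supplier A) = 0.75·0.1569 / (0.75·0.1569 + 0.5·0.8431) ≈ 0.2183
After a trace-element assay='match': P(supplier A) = 0.25·0.2183 / (0.25·0.2183 + 0.5·0.7817) ≈ 0.1225
After a quality check='pass': P(supplier A) = 0.6·0.1225 / (0.6·0.1225 + 0.35·0.8775) ≈ 0.1931
After a quality check='pass': P(supplier A) = 0.6·0.1931 / (0.6·0.1931 + 0.35·0.8069) ≈ 0.2909

0.2909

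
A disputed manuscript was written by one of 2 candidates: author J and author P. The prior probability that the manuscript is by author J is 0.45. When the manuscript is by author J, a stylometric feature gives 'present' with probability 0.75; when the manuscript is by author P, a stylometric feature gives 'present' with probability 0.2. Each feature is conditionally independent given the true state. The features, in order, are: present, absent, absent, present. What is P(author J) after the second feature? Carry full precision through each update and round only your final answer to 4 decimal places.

0.4895

After 'present': P(author J) = 0.75·0.4500 / (0.75·0.4500 + 0.2·0.5500) ≈ 0.7542
After 'absent': P(author J) = 0.25·0.7542 / (0.25·0.7542 + 0.8·0.2458) ≈ 0.4895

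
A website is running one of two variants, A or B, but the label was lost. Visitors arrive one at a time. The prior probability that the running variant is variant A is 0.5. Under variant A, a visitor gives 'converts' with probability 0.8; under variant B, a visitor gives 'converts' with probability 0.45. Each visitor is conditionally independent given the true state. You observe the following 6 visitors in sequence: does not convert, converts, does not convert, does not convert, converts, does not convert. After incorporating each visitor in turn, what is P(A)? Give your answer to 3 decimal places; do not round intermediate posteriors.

0.052

Each posterior becomes the prior for the next update.
After 'does not convert': P(A) = 0.2·0.5000 / (0.2·0.5000 + 0.55·0.5000) ≈ 0.2667
After 'converts': P(A) = 0.8·0.2667 / (0.8·0.2667 + 0.45·0.7333) ≈ 0.3926
After 'does not convert': P(A) = 0.2·0.3926 / (0.2·0.3926 + 0.55·0.6074) ≈ 0.1903
After 'does not convert': P(A) = 0.2·0.1903 / (0.2·0.1903 + 0.55·0.8097) ≈ 0.0788
After 'converts': P(A) = 0.8·0.0788 / (0.8·0.0788 + 0.45·0.9212) ≈ 0.1319
After 'does not convert': P(A) = 0.2·0.1319 / (0.2·0.1319 + 0.55·0.8681) ≈ 0.0524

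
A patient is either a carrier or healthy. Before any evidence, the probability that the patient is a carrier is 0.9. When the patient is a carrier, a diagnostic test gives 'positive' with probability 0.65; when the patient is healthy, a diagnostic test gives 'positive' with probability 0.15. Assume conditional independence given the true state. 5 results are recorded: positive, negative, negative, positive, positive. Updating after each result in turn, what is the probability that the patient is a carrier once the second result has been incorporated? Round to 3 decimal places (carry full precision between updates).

Each posterior becomes the prior for the next update.
After 'positive': P(carrier) = 0.65·0.9000 / (0.65·0.9000 + 0.15·0.1000) ≈ 0.9750
After 'negative': P(carrier) = 0.35·0.9750 / (0.35·0.9750 + 0.85·0.0250) ≈ 0.9414

0.941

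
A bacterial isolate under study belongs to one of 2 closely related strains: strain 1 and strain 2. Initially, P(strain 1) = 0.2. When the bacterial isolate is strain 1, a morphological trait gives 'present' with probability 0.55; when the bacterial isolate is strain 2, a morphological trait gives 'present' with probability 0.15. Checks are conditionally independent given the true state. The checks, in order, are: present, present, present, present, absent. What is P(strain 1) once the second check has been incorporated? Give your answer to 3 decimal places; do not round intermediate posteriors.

After 'present': P(strain 1) = 0.55·0.2000 / (0.55·0.2000 + 0.15·0.8000) ≈ 0.4783
After 'present': P(strain 1) = 0.55·0.4783 / (0.55·0.4783 + 0.15·0.5217) ≈ 0.7707

0.771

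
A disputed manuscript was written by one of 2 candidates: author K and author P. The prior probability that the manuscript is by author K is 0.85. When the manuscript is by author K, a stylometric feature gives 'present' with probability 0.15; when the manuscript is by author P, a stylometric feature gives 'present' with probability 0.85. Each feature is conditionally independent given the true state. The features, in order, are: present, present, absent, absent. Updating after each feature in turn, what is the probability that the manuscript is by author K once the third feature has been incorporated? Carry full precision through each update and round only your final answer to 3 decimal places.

0.500

Apply Bayes' rule sequentially, carrying P(author K) forward.
After 'present': P(author K) = 0.15·0.8500 / (0.15·0.8500 + 0.85·0.1500) ≈ 0.5000
After 'present': P(author K) = 0.15·0.5000 / (0.15·0.5000 + 0.85·0.5000) ≈ 0.1500
After 'absent': P(author K) = 0.85·0.1500 / (0.85·0.1500 + 0.15·0.8500) ≈ 0.5000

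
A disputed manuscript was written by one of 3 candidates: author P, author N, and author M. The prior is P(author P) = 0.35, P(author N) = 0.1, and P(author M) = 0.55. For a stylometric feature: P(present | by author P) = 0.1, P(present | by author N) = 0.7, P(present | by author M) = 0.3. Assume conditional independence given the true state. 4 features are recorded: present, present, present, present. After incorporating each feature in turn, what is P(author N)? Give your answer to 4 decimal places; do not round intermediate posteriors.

After 'present': normaliser = 0.1·0.3500 + 0.7·0.1000 + 0.3·0.5500; P(author P) ≈ 0.1296, P(author N) ≈ 0.2593, P(author M) ≈ 0.6111
After 'present': normaliser = 0.1·0.1296 + 0.7·0.2593 + 0.3·0.6111; P(author P) ≈ 0.0343, P(author N) ≈ 0.4804, P(author M) ≈ 0.4853
After 'present': normaliser = 0.1·0.0343 + 0.7·0.4804 + 0.3·0.4853; P(author P) ≈ 0.0071, P(author N) ≈ 0.6929, P(author M) ≈ 0.3000
After 'present': normaliser = 0.1·0.0071 + 0.7·0.6929 + 0.3·0.3000; P(author P) ≈ 0.0012, P(author N) ≈ 0.8425, P(author M) ≈ 0.1563

0.8425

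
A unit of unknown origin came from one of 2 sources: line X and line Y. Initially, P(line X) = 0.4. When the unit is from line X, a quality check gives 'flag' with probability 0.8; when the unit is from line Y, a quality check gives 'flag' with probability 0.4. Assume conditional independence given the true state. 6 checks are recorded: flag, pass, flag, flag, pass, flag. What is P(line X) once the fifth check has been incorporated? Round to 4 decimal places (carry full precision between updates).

After 'flag': P(line X) = 0.8·0.4000 / (0.8·0.4000 + 0.4·0.6000) ≈ 0.5714
After 'pass': P(line X) = 0.2·0.5714 / (0.2·0.5714 + 0.6·0.4286) ≈ 0.3077
After 'flag': P(line X) = 0.8·0.3077 / (0.8·0.3077 + 0.4·0.6923) ≈ 0.4706
After 'flag': P(line X) = 0.8·0.4706 / (0.8·0.4706 + 0.4·0.5294) ≈ 0.6400
After 'pass': P(line X) = 0.2·0.6400 / (0.2·0.6400 + 0.6·0.3600) ≈ 0.3721

0.3721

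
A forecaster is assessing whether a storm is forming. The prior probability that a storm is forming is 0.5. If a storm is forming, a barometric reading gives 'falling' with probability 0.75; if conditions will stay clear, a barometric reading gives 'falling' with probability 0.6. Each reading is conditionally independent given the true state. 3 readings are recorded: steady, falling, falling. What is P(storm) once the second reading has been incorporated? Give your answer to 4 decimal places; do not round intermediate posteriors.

0.4386

After 'steady': P(storm) = 0.25·0.5000 / (0.25·0.5000 + 0.4·0.5000) ≈ 0.3846
After 'falling': P(storm) = 0.75·0.3846 / (0.75·0.3846 + 0.6·0.6154) ≈ 0.4386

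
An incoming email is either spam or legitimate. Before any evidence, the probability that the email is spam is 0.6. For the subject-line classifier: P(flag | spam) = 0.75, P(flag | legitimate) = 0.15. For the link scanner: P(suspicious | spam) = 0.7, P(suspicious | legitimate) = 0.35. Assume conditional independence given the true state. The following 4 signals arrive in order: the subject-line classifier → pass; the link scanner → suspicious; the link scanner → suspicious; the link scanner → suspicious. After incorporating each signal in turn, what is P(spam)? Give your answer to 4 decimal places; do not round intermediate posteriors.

0.7792

Each posterior becomes the prior for the next update.
After the subject-line classifier='pass': P(spam) = 0.25·0.6000 / (0.25·0.6000 + 0.85·0.4000) ≈ 0.3061
After the link scanner='suspicious': P(spam) = 0.7·0.3061 / (0.7·0.3061 + 0.35·0.6939) ≈ 0.4688
After the link scanner='suspicious': P(spam) = 0.7·0.4688 / (0.7·0.4688 + 0.35·0.5312) ≈ 0.6383
After the link scanner='suspicious': P(spam) = 0.7·0.6383 / (0.7·0.6383 + 0.35·0.3617) ≈ 0.7792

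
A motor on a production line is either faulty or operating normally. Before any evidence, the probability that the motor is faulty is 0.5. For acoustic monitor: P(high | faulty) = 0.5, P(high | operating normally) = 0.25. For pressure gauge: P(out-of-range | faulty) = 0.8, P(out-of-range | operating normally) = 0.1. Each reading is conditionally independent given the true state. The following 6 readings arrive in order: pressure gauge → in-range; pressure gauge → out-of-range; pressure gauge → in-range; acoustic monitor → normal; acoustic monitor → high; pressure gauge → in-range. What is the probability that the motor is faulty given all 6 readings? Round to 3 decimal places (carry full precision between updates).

After pressure gauge='in-range': P(faulty) = 0.2·0.5000 / (0.2·0.5000 + 0.9·0.5000) ≈ 0.1818
After pressure gauge='out-of-range': P(faulty) = 0.8·0.1818 / (0.8·0.1818 + 0.1·0.8182) ≈ 0.6400
After pressure gauge='in-range': P(faulty) = 0.2·0.6400 / (0.2·0.6400 + 0.9·0.3600) ≈ 0.2832
After acoustic monitor='normal': P(faulty) = 0.5·0.2832 / (0.5·0.2832 + 0.75·0.7168) ≈ 0.2085
After acoustic monitor='high': P(faulty) = 0.5·0.2085 / (0.5·0.2085 + 0.25·0.7915) ≈ 0.3450
After pressure gauge='in-range': P(faulty) = 0.2·0.3450 / (0.2·0.3450 + 0.9·0.6550) ≈ 0.1048

0.105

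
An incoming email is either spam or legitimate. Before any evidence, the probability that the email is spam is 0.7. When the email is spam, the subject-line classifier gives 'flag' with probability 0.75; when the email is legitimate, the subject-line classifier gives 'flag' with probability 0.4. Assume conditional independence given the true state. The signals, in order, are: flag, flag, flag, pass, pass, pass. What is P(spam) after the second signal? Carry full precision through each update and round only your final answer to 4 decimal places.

0.8913

Apply Bayes' rule sequentially, carrying P(spam) forward.
After 'flag': P(spam) = 0.75·0.7000 / (0.75·0.7000 + 0.4·0.3000) ≈ 0.8140
After 'flag': P(spam) = 0.75·0.8140 / (0.75·0.8140 + 0.4·0.1860) ≈ 0.8913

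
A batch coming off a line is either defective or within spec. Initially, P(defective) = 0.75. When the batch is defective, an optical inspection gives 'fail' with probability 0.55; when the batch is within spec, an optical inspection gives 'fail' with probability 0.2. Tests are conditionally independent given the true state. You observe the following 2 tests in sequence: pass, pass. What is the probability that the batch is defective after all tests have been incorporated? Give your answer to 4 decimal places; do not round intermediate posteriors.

After 'pass': P(defective) = 0.45·0.7500 / (0.45·0.7500 + 0.8·0.2500) ≈ 0.6279
After 'pass': P(defective) = 0.45·0.6279 / (0.45·0.6279 + 0.8·0.3721) ≈ 0.4870

0.4870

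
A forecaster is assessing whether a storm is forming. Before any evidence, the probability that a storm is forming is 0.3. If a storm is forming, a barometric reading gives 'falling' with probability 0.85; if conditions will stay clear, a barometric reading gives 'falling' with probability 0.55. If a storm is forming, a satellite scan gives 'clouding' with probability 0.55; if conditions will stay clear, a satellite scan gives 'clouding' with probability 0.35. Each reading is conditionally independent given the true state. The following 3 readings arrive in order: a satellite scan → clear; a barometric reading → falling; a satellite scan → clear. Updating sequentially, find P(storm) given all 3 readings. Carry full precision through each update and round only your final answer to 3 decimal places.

After a satellite scan='clear': P(storm) = 0.45·0.3000 / (0.45·0.3000 + 0.65·0.7000) ≈ 0.2288
After a barometric reading='falling': P(storm) = 0.85·0.2288 / (0.85·0.2288 + 0.55·0.7712) ≈ 0.3144
After a satellite scan='clear': P(storm) = 0.45·0.3144 / (0.45·0.3144 + 0.65·0.6856) ≈ 0.2410

0.241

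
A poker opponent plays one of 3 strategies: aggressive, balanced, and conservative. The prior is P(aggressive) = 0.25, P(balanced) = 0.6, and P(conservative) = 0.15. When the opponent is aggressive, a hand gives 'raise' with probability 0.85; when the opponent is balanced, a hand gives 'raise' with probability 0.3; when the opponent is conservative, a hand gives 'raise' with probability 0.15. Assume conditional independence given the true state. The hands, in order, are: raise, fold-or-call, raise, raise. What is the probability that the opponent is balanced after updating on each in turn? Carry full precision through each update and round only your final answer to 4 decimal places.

0.3259

Apply Bayes' rule sequentially, carrying P(balanced) forward.
After 'raise': normaliser = 0.85·0.2500 + 0.3·0.6000 + 0.15·0.1500; P(aggressive) ≈ 0.5120, P(balanced) ≈ 0.4337, P(conservative) ≈ 0.0542
After 'fold-or-call': normaliser = 0.15·0.5120 + 0.7·0.4337 + 0.85·0.0542; P(aggressive) ≈ 0.1801, P(balanced) ≈ 0.7119, P(conservative) ≈ 0.1081
After 'raise': normaliser = 0.85·0.1801 + 0.3·0.7119 + 0.15·0.1081; P(aggressive) ≈ 0.3998, P(balanced) ≈ 0.5578, P(conservative) ≈ 0.0423
After 'raise': normaliser = 0.85·0.3998 + 0.3·0.5578 + 0.15·0.0423; P(aggressive) ≈ 0.6618, P(balanced) ≈ 0.3259, P(conservative) ≈ 0.0124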